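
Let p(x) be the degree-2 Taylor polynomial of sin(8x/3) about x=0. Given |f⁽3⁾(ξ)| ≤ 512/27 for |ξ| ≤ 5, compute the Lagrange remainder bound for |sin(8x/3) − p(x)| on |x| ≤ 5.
32000/81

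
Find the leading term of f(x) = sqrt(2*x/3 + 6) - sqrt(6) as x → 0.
sqrt(6)*x/18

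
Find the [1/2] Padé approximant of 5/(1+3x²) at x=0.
5/(3*x**2 + 1)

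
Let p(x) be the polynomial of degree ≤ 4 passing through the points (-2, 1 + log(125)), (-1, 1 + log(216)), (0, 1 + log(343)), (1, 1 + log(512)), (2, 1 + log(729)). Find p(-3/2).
1 + log(864*2**(1/4)*3**(3/64)*5**(105/128)*7**(23/64)/49)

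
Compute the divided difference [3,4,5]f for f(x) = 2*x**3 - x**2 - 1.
23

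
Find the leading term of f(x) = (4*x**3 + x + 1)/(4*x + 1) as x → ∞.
x**2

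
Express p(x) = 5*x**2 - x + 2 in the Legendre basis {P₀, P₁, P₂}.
(11/3)P₀ - P₁ + (10/3)P₂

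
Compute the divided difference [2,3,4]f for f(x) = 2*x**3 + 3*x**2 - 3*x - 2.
21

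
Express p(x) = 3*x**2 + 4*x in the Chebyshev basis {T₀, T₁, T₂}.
(3/2)T₀ + (4)T₁ + (3/2)T₂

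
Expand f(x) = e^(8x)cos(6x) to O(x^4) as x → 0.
1 + 8*x + 14*x**2 - 176*x**3/3 + O(x**4)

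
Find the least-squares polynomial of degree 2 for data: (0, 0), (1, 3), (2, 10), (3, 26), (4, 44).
-1/35 + (-3/70)x + (39/14)x²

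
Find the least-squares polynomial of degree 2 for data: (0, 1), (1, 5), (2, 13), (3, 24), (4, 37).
4/5 + (31/10)x + (3/2)x²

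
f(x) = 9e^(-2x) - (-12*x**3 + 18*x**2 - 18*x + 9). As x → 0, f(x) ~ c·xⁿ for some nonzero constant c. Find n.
4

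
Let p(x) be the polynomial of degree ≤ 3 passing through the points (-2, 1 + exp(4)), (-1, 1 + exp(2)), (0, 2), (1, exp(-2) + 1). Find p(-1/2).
(-1 + (-exp(4) + 25 + 9*exp(2))*exp(2))*exp(-2)/16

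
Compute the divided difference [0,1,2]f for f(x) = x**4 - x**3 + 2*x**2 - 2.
6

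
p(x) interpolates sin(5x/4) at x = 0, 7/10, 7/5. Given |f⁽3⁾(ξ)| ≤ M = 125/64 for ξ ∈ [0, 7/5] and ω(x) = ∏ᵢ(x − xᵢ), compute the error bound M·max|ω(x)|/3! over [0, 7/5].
343*sqrt(3)/13824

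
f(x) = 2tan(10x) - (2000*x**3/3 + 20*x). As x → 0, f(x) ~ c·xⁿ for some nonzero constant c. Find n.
5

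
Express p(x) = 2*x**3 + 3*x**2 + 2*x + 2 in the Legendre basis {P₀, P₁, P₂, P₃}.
(3)P₀ + (16/5)P₁ + (2)P₂ + (4/5)P₃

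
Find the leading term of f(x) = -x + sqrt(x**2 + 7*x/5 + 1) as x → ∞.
7/10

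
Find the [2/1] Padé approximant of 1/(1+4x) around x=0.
1/(4*x + 1)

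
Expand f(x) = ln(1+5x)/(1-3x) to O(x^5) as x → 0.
5*x + 5*x**2/2 + 295*x**3/6 - 35*x**4/4 + O(x**5)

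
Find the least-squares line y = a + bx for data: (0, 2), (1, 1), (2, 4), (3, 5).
a = 6/5, b = 6/5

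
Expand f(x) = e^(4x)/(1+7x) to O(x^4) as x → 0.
1 - 3*x + 29*x**2 - 577*x**3/3 + O(x**4)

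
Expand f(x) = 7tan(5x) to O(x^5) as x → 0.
35*x + 875*x**3/3 + O(x**5)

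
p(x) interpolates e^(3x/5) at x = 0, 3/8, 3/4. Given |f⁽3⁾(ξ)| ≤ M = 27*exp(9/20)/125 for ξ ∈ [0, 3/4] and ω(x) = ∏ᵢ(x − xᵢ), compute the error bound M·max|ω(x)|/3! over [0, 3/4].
27*sqrt(3)*exp(9/20)/64000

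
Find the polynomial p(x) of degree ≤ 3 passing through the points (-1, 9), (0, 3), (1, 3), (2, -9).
-3*x**3 + 3*x**2 + 3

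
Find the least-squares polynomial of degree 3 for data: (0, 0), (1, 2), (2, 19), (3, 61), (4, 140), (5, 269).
-1/9 + (-233/378)x + (281/252)x² + (211/108)x³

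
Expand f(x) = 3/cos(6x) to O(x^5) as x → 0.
3 + 54*x**2 + 810*x**4 + O(x**5)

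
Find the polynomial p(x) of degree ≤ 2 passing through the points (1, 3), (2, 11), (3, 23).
2*x**2 + 2*x - 1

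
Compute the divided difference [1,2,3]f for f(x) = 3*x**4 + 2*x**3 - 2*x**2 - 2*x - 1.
85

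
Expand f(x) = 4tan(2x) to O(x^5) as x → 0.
8*x + 32*x**3/3 + O(x**5)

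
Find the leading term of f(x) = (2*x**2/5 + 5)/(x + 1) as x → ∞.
2*x/5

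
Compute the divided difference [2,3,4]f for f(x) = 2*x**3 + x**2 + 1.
19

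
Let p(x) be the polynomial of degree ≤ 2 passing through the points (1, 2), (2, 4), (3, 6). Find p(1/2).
1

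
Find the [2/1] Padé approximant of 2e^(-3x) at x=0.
(3*x**2 - 4*x + 2)/(x + 1)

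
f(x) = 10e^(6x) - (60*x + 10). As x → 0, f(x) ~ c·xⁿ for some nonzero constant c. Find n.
2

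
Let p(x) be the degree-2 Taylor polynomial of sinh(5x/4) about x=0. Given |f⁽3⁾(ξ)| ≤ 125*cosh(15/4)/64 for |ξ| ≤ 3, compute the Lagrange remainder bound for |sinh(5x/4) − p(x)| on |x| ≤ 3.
1125*cosh(15/4)/128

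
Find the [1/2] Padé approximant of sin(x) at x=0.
x/(x**2/6 + 1)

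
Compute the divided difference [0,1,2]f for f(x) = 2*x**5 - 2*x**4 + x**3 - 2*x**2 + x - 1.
17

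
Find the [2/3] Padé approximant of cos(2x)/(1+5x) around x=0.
(1 - 5*x**2/3)/(5*x**3/3 + x**2/3 + 5*x + 1)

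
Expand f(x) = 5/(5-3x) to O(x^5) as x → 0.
1 + 3*x/5 + 9*x**2/25 + 27*x**3/125 + 81*x**4/625 + O(x**5)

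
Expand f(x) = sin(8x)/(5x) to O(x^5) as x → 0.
8/5 - 256*x**2/15 + 4096*x**4/75 + O(x**5)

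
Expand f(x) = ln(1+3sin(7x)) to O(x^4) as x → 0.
21*x - 441*x**2/2 + 5831*x**3/2 + O(x**4)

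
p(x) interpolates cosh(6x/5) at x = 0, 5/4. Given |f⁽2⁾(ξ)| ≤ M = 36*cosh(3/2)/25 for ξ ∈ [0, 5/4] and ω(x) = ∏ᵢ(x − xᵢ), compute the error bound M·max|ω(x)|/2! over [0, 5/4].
9*cosh(3/2)/32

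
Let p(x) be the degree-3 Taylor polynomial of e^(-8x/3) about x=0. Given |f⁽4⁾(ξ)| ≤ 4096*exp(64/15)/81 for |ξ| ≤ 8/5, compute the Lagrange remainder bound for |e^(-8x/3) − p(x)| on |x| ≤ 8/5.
2097152*exp(64/15)/151875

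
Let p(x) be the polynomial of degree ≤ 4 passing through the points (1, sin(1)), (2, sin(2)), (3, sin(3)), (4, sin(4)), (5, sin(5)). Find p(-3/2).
-2145*sin(2)/32 + 1155*sin(5)/128 + 5005*sin(3)/64 + 3003*sin(1)/128 - 1365*sin(4)/32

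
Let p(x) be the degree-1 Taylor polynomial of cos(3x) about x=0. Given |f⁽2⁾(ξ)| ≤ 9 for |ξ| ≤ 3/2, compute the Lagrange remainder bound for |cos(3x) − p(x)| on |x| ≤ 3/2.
81/8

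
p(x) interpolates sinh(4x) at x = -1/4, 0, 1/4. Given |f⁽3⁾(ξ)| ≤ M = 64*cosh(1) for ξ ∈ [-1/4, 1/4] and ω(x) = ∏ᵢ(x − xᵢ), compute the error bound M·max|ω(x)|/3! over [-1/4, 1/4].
sqrt(3)*cosh(1)/27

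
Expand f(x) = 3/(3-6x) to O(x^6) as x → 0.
1 + 2*x + 4*x**2 + 8*x**3 + 16*x**4 + 32*x**5 + O(x**6)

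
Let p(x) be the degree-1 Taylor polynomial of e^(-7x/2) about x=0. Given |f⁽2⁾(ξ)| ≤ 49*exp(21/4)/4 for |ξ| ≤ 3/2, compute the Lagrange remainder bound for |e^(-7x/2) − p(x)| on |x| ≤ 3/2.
441*exp(21/4)/32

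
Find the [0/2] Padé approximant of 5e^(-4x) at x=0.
5/(8*x**2 + 4*x + 1)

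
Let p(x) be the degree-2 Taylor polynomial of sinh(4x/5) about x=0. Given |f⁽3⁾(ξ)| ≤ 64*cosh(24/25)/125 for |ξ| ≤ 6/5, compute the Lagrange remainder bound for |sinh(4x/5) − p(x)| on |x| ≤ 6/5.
2304*cosh(24/25)/15625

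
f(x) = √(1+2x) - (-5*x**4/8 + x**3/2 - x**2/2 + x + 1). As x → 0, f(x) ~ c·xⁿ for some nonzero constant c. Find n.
5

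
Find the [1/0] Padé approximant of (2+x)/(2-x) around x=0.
x + 1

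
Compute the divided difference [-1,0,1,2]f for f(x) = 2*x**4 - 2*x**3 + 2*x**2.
2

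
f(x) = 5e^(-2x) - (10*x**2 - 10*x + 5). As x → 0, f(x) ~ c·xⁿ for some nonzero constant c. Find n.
3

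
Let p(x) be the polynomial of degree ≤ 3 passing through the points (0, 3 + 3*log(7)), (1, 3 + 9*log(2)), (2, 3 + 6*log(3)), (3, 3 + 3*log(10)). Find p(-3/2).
3 + log(8183243915489726346684277347882562022607*2**(1/8)*3**(5/8)*5**(7/16)*7**(11/16)/811296384146066816957890051440640000000)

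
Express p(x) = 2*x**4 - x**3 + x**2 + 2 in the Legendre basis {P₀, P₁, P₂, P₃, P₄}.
(41/15)P₀ + (-3/5)P₁ + (38/21)P₂ + (-2/5)P₃ + (16/35)P₄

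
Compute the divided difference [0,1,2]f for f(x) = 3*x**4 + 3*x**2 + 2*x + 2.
24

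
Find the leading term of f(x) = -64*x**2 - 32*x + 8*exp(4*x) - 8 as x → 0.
256*x**3/3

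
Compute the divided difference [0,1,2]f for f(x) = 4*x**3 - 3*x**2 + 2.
9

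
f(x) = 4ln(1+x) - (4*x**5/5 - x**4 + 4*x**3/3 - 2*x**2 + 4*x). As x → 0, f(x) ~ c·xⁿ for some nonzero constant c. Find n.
6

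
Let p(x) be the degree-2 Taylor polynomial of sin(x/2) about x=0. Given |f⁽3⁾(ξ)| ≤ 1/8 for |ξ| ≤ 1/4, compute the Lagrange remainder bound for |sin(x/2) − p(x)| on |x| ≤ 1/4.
1/3072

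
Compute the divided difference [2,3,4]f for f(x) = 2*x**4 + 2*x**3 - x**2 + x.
127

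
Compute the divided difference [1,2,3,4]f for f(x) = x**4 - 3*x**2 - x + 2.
10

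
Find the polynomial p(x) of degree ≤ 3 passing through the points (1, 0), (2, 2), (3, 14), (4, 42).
x**3 - x**2 - 2*x + 2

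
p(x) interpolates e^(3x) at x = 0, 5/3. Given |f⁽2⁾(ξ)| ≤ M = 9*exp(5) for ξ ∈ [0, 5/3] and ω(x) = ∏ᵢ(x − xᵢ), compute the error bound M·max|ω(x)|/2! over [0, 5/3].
25*exp(5)/8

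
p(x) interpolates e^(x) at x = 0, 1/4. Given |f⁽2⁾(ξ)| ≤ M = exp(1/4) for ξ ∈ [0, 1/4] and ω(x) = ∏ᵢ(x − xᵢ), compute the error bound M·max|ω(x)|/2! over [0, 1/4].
exp(1/4)/128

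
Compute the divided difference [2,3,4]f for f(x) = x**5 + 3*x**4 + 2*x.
450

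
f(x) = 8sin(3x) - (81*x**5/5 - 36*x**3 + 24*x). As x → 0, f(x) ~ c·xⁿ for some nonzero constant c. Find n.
7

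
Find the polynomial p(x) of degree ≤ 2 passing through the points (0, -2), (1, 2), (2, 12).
3*x**2 + x - 2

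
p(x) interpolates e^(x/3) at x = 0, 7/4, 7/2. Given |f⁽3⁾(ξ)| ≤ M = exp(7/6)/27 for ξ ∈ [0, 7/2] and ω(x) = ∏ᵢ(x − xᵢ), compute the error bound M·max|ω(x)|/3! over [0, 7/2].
343*sqrt(3)*exp(7/6)/46656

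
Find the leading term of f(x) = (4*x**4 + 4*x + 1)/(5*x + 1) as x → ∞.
4*x**3/5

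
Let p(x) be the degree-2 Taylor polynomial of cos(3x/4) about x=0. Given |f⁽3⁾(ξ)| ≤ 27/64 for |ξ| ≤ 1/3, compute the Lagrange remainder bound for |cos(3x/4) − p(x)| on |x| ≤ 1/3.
1/384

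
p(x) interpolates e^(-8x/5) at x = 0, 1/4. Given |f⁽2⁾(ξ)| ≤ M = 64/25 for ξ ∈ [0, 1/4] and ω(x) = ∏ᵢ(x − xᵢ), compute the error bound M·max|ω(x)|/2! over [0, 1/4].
1/50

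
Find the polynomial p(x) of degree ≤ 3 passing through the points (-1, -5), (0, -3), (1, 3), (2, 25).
2*x**3 + 2*x**2 + 2*x - 3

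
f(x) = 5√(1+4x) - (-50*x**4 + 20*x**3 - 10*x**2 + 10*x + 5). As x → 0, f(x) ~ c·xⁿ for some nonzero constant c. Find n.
5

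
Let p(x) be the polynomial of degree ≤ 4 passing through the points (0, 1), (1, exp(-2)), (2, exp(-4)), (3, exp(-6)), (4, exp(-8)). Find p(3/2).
(-5*exp(8) - 20*exp(2) + 3 + 90*exp(4) + 60*exp(6))*exp(-8)/128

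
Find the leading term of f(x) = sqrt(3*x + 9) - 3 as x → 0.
x/2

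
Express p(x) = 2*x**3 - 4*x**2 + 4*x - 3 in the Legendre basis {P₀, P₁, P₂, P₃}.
(-13/3)P₀ + (26/5)P₁ + (-8/3)P₂ + (4/5)P₃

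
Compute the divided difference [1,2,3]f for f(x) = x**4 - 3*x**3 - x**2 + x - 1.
6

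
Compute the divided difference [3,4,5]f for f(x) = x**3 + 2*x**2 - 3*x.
14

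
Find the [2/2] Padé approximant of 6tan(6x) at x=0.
36*x/(1 - 12*x**2)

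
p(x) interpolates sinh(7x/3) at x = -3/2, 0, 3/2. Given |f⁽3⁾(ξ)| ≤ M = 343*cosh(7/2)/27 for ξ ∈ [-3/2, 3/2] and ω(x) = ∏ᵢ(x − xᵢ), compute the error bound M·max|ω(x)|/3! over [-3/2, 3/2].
343*sqrt(3)*cosh(7/2)/216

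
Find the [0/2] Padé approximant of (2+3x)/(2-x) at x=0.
1/(3*x**2 - 2*x + 1)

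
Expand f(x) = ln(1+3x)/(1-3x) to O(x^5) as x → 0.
3*x + 9*x**2/2 + 45*x**3/2 + 189*x**4/4 + O(x**5)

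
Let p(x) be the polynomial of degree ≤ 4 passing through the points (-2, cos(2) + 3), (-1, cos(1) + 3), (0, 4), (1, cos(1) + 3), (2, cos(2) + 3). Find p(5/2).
-75*cos(1)/16 + 175*cos(2)/64 + 381/64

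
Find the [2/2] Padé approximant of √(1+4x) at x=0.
(5*x**2 + 5*x + 1)/(x**2 + 3*x + 1)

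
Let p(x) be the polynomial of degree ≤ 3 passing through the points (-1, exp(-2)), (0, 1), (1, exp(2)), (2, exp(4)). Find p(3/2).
(1 + 5*(-1 + 3*exp(2) + exp(4))*exp(2))*exp(-2)/16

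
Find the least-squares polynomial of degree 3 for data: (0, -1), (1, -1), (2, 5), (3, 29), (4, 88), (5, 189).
-37/42 + (187/252)x + (-68/21)x² + (77/36)x³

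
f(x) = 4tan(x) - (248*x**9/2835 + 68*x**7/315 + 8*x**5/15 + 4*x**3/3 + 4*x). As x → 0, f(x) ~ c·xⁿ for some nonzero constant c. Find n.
11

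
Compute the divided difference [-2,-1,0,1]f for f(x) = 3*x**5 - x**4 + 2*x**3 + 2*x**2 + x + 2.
19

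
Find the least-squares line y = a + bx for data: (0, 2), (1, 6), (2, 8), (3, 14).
a = 9/5, b = 19/5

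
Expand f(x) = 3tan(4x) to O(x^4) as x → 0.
12*x + 64*x**3 + O(x**4)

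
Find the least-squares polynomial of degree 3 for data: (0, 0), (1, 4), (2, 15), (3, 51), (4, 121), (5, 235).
41/126 + (145/108)x + (-173/252)x² + (53/27)x³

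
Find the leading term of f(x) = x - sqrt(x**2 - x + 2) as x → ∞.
1/2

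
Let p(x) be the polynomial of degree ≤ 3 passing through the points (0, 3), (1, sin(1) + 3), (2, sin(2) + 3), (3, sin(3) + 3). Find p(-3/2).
-189*sin(1)/16 - 35*sin(3)/16 + 3 + 135*sin(2)/16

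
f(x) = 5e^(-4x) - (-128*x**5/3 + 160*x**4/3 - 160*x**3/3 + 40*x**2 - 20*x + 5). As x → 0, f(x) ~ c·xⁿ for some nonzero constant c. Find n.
6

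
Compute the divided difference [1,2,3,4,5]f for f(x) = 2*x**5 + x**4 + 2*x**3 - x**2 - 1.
31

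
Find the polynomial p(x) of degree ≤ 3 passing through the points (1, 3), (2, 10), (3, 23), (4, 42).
3*x**2 - 2*x + 2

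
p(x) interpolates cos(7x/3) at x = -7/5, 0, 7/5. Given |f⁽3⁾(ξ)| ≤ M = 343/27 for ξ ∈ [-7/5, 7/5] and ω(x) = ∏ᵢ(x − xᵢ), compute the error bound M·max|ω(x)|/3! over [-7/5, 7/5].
117649*sqrt(3)/91125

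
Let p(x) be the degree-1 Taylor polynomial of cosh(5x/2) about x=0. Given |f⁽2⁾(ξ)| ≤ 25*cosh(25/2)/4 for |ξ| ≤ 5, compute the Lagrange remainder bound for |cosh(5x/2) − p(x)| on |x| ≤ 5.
625*cosh(25/2)/8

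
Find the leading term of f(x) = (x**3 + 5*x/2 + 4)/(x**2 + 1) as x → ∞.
x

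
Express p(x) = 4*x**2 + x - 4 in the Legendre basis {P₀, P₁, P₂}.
(-8/3)P₀ + P₁ + (8/3)P₂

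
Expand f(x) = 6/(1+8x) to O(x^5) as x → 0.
6 - 48*x + 384*x**2 - 3072*x**3 + 24576*x**4 + O(x**5)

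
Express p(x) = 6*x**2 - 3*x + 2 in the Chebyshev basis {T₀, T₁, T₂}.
(5)T₀ + (-3)T₁ + (3)T₂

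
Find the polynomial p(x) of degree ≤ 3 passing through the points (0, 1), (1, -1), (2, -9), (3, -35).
-2*x**3 + 3*x**2 - 3*x + 1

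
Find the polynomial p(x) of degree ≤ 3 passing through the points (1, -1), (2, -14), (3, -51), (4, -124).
-2*x**3 + x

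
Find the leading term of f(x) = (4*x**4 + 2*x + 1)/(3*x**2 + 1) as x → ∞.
4*x**2/3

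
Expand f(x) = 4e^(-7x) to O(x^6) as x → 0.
4 - 28*x + 98*x**2 - 686*x**3/3 + 2401*x**4/6 - 16807*x**5/30 + O(x**6)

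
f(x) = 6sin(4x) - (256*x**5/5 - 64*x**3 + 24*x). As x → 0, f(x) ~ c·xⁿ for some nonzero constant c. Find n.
7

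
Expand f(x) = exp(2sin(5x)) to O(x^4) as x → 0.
1 + 10*x + 50*x**2 + 125*x**3 + O(x**4)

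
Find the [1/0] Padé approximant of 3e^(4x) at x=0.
12*x + 3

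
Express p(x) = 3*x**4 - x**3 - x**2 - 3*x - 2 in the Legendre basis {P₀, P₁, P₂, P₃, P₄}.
(-26/15)P₀ + (-18/5)P₁ + (22/21)P₂ + (-2/5)P₃ + (24/35)P₄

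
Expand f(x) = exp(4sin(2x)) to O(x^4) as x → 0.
1 + 8*x + 32*x**2 + 80*x**3 + O(x**4)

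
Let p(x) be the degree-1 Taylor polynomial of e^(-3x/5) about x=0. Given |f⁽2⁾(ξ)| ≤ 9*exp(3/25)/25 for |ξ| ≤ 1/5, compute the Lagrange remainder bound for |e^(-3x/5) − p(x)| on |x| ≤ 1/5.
9*exp(3/25)/1250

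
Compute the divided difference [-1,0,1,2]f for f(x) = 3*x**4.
6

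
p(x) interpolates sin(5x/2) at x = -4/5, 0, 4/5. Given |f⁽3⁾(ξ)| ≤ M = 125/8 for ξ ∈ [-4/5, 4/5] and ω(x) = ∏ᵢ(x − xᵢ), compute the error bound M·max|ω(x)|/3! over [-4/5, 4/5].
8*sqrt(3)/27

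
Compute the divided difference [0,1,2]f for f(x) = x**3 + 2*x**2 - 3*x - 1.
5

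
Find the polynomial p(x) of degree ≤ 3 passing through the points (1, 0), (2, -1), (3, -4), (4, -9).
-x**2 + 2*x - 1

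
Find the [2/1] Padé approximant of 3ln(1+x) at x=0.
x*(x + 6)/(2*(2*x/3 + 1))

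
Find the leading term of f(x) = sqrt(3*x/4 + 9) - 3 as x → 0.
x/8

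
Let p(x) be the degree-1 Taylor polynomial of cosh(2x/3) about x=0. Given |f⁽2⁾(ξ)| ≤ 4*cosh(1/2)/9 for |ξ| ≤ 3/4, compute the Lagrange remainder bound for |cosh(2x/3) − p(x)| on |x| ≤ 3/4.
cosh(1/2)/8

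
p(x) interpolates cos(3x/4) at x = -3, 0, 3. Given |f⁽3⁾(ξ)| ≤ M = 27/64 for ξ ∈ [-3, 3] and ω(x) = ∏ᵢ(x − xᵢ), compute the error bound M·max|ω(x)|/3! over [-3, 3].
27*sqrt(3)/64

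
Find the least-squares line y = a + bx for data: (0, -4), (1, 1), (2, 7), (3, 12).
a = -41/10, b = 27/5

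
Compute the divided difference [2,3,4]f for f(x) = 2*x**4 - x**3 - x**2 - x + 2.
100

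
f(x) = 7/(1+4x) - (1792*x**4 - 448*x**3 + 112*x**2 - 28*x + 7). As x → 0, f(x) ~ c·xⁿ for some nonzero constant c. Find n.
5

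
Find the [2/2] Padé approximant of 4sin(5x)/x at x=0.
(20 - 175*x**2/3)/(5*x**2/4 + 1)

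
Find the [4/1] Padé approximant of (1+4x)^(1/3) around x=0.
(256*x**4/243 - 512*x**3/405 + 32*x**2/15 + 64*x/15 + 1)/(44*x/15 + 1)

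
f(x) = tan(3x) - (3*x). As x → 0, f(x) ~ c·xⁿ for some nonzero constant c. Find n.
3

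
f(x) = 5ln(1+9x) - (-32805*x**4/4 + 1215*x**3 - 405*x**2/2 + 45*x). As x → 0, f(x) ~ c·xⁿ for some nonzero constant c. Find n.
5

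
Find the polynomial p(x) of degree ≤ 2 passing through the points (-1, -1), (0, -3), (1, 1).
3*x**2 + x - 3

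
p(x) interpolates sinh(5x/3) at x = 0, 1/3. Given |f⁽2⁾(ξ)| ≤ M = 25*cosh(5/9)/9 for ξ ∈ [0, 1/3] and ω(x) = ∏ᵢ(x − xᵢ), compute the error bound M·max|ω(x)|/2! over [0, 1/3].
25*cosh(5/9)/648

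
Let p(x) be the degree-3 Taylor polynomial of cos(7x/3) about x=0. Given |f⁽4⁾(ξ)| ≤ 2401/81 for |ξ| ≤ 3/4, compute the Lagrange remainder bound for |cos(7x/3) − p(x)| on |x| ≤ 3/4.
2401/6144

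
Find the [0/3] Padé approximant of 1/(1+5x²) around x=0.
1/(5*x**2 + 1)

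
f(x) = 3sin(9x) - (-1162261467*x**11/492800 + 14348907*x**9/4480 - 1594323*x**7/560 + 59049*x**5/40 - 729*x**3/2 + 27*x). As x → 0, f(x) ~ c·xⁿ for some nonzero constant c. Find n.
13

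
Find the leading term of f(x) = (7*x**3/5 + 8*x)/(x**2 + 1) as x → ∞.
7*x/5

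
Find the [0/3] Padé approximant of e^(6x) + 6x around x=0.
1/(-1332*x**3 + 126*x**2 - 12*x + 1)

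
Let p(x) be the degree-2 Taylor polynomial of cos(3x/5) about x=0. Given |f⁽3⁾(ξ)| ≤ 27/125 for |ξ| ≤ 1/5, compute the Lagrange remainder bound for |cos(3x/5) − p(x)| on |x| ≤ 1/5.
9/31250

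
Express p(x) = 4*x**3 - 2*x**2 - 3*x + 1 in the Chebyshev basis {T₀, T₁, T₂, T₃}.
-T₂ + T₃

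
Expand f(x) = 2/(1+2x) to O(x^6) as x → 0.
2 - 4*x + 8*x**2 - 16*x**3 + 32*x**4 - 64*x**5 + O(x**6)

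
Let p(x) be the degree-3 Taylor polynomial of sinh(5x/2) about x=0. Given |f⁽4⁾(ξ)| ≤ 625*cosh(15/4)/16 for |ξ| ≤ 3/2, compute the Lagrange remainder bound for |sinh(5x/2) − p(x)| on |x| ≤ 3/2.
16875*cosh(15/4)/2048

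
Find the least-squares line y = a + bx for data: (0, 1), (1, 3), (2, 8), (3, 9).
a = 9/10, b = 29/10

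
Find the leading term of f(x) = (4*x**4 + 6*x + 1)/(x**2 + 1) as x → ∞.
4*x**2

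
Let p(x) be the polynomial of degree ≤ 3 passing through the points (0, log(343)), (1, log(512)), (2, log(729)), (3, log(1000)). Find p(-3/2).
-1701*log(2)/16 - 105*log(10)/16 + 315*log(7)/16 + 405*log(3)/8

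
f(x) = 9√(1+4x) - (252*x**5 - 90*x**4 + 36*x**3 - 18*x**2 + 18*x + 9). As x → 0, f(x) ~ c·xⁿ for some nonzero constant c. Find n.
6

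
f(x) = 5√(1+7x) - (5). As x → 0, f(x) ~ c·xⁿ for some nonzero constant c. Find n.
1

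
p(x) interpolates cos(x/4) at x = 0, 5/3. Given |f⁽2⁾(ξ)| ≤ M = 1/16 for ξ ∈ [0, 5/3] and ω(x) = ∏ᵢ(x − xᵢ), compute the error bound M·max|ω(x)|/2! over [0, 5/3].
25/1152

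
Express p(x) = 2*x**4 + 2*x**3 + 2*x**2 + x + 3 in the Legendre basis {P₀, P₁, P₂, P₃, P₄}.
(61/15)P₀ + (11/5)P₁ + (52/21)P₂ + (4/5)P₃ + (16/35)P₄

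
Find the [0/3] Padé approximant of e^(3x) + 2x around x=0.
1/(-169*x**3/2 + 41*x**2/2 - 5*x + 1)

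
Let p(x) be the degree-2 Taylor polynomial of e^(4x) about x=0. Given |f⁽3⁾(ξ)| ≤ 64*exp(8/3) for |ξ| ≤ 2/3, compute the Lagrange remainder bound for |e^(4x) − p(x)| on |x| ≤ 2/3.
256*exp(8/3)/81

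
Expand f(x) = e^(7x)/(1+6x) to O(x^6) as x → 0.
1 + x + 37*x**2/2 - 323*x**3/6 + 10153*x**4/24 - 287783*x**5/120 + O(x**6)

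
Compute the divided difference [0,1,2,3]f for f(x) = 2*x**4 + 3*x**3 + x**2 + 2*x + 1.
15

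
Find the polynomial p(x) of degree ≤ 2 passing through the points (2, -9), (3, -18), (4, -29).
-x**2 - 4*x + 3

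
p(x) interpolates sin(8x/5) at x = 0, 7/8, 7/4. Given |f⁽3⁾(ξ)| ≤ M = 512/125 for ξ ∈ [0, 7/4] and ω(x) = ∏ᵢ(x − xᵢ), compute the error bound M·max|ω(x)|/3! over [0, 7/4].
343*sqrt(3)/3375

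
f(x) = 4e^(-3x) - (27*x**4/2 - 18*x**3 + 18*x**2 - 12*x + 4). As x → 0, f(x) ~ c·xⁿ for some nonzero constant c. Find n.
5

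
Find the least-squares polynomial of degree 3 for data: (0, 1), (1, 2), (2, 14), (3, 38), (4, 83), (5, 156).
47/63 + (19/378)x + (127/126)x² + (28/27)x³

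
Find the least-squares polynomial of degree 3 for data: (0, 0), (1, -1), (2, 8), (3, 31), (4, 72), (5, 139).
-8/63 + (-632/189)x + (124/63)x² + (23/27)x³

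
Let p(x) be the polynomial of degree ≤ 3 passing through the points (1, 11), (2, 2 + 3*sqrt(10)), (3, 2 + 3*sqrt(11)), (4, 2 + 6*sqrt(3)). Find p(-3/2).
-1485*sqrt(10)/16 - 315*sqrt(3)/8 + 2111/16 + 1155*sqrt(11)/16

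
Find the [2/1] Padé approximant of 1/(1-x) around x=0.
1/(1 - x)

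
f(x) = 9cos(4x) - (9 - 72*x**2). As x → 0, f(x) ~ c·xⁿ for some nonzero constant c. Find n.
4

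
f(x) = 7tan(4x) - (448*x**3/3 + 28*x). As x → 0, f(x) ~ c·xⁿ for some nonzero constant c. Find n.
5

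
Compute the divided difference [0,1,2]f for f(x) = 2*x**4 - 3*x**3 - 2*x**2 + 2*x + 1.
3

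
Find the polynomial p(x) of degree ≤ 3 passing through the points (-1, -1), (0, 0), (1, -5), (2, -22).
-x**3 - 3*x**2 - x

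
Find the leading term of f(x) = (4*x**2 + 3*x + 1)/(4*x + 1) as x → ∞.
x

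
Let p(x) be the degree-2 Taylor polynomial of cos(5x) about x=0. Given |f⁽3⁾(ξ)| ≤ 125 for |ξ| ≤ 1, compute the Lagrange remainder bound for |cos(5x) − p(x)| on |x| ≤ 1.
125/6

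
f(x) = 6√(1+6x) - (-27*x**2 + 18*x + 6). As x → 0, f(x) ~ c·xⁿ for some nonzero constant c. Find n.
3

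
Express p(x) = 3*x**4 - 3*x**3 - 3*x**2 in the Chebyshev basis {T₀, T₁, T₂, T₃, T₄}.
(-3/8)T₀ + (-9/4)T₁ + (-3/4)T₃ + (3/8)T₄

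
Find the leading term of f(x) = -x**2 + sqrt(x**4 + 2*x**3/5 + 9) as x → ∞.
x/5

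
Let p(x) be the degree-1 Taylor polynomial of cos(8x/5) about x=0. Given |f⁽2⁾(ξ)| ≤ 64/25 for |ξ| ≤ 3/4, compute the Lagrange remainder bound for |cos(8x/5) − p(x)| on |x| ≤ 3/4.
18/25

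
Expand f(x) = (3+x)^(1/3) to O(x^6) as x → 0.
3**(1/3) + 3**(1/3)*x/9 - 3**(1/3)*x**2/81 + 5*3**(1/3)*x**3/2187 - 10*3**(1/3)*x**4/19683 + 22*3**(1/3)*x**5/177147 + O(x**6)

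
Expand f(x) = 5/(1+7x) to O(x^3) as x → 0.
5 - 35*x + 245*x**2 + O(x**3)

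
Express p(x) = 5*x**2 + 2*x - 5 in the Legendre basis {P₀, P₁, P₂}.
(-10/3)P₀ + (2)P₁ + (10/3)P₂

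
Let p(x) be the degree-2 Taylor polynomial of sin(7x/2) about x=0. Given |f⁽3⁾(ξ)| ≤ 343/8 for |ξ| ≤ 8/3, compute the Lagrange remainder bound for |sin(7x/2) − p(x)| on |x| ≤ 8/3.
10976/81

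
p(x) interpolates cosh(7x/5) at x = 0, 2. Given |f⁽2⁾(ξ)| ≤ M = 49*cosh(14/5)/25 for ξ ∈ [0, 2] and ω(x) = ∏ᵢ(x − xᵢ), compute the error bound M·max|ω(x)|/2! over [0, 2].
49*cosh(14/5)/50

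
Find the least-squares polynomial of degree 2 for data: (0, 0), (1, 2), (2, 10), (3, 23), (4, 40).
-1/5 + (1/10)x + (5/2)x²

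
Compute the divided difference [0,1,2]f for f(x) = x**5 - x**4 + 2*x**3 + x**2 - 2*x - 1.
15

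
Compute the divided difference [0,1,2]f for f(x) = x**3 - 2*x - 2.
3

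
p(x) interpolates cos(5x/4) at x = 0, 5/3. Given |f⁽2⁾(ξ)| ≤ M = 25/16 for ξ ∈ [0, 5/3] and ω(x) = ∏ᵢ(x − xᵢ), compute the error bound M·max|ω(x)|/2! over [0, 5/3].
625/1152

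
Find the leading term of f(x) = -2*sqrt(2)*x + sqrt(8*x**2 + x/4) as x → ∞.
sqrt(2)/32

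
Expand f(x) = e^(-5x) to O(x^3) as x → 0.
1 - 5*x + 25*x**2/2 + O(x**3)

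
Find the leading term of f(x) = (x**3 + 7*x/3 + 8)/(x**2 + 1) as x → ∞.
x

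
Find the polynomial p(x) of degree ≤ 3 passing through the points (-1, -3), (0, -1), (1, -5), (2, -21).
-x**3 - 3*x**2 - 1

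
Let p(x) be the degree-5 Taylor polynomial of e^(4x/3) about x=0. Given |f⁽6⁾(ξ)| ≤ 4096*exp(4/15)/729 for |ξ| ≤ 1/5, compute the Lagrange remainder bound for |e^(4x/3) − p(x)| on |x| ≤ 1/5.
256*exp(4/15)/512578125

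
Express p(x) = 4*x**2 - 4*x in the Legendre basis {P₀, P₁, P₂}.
(4/3)P₀ + (-4)P₁ + (8/3)P₂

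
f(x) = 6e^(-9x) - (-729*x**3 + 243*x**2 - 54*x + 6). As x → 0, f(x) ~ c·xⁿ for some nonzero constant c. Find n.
4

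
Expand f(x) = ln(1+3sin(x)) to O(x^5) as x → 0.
3*x - 9*x**2/2 + 17*x**3/2 - 75*x**4/4 + O(x**5)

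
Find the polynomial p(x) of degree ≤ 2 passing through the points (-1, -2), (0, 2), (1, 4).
-x**2 + 3*x + 2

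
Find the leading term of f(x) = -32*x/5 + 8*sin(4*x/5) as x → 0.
-256*x**3/375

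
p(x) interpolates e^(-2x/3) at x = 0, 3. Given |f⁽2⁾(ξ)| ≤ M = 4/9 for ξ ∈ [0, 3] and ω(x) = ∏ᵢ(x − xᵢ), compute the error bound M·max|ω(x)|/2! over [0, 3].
1/2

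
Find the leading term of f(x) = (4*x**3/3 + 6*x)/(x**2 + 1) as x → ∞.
4*x/3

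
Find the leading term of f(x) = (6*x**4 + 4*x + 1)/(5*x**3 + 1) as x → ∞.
6*x/5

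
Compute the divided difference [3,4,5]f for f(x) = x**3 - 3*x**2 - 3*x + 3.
9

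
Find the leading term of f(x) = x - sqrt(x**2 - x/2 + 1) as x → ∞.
1/4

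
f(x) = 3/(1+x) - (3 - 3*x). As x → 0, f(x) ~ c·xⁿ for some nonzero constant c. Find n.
2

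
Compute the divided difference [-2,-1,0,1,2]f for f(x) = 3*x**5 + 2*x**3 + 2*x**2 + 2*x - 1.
0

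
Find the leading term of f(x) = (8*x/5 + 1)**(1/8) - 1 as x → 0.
x/5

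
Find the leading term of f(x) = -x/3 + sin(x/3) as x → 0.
-x**3/162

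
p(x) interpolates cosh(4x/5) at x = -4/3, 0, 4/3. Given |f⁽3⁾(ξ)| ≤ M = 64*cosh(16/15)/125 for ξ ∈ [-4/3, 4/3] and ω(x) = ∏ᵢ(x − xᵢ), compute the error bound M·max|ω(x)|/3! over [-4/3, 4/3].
4096*sqrt(3)*cosh(16/15)/91125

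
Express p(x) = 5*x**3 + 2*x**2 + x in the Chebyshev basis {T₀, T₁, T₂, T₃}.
T₀ + (19/4)T₁ + T₂ + (5/4)T₃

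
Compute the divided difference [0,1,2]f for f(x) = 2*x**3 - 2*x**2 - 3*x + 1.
4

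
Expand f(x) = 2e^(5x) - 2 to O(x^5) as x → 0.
10*x + 25*x**2 + 125*x**3/3 + 625*x**4/12 + O(x**5)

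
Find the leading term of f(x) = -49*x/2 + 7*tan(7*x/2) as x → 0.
2401*x**3/24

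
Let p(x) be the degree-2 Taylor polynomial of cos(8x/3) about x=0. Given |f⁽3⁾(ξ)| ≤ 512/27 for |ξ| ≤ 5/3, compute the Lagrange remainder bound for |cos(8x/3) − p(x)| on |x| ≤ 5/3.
32000/2187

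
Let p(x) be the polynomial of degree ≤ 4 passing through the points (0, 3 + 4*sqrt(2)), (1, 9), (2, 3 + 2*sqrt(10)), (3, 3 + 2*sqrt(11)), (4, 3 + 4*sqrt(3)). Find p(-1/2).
-267/16 - 45*sqrt(11)/16 + 35*sqrt(3)/32 + 315*sqrt(2)/32 + 189*sqrt(10)/32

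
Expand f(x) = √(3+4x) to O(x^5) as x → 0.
sqrt(3) + 2*sqrt(3)*x/3 - 2*sqrt(3)*x**2/9 + 4*sqrt(3)*x**3/27 - 10*sqrt(3)*x**4/81 + O(x**5)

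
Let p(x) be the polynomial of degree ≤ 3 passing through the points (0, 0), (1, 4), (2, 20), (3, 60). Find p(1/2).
5/4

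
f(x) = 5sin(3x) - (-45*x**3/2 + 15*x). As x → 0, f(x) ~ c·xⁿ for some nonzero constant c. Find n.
5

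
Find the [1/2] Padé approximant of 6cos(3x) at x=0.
6/(9*x**2/2 + 1)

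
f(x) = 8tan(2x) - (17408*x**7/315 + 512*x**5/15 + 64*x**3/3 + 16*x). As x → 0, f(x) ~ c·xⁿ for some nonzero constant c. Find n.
9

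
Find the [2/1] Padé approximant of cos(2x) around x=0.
1 - 2*x**2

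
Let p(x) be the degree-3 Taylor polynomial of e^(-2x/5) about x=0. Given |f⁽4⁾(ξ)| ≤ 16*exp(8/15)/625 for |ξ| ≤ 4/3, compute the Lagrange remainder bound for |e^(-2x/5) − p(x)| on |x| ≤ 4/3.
512*exp(8/15)/151875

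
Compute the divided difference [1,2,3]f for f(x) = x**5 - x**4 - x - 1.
65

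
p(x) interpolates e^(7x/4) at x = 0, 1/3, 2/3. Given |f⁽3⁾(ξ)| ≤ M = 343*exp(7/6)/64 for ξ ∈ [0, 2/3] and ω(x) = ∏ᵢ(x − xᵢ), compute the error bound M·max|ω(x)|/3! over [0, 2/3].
343*sqrt(3)*exp(7/6)/46656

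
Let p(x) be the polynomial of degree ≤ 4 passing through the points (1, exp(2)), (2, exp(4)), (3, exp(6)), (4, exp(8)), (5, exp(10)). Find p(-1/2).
(-1540*exp(6) - 2772*exp(2) + 1155 + 2970*exp(4) + 315*exp(8))*exp(2)/128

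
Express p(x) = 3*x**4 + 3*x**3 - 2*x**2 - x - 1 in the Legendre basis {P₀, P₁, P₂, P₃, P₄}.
(-16/15)P₀ + (4/5)P₁ + (8/21)P₂ + (6/5)P₃ + (24/35)P₄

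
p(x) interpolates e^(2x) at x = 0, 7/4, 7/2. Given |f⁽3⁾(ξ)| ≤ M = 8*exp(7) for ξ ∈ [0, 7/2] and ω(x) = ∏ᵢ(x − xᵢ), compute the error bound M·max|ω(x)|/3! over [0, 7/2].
343*sqrt(3)*exp(7)/216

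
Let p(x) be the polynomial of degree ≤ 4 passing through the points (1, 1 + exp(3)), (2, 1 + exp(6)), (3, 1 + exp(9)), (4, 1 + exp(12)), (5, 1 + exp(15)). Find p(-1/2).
-385*exp(12)/32 - 693*exp(6)/32 + 1 + 1155*exp(3)/128 + 1485*exp(9)/64 + 315*exp(15)/128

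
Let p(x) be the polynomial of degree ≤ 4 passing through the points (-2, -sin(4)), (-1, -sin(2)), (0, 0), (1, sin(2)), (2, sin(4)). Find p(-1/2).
-5*sin(2)/8 + sin(4)/16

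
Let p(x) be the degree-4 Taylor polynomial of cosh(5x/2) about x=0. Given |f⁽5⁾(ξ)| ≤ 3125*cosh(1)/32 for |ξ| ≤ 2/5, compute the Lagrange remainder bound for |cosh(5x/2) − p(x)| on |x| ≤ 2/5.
cosh(1)/120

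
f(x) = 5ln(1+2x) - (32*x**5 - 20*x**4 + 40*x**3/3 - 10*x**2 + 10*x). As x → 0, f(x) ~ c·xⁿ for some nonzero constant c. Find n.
6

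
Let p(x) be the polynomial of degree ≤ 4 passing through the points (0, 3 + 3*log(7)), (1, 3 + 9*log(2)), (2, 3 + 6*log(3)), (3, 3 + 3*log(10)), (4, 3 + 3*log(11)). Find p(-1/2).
3 + log(106352477257509*11**(105/128)*2**(1/4)*3**(23/32)*5**(25/32)*7**(49/128)/53687091200000)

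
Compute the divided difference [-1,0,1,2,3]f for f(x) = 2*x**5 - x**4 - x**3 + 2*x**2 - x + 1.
9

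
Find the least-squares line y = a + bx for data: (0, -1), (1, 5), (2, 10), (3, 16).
a = -9/10, b = 28/5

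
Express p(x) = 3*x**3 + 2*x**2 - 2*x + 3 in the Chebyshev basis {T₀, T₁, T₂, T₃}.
(4)T₀ + (1/4)T₁ + T₂ + (3/4)T₃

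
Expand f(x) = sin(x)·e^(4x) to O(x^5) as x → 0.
x + 4*x**2 + 47*x**3/6 + 10*x**4 + O(x**5)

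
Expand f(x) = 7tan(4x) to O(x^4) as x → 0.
28*x + 448*x**3/3 + O(x**4)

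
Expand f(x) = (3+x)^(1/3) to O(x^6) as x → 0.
3**(1/3) + 3**(1/3)*x/9 - 3**(1/3)*x**2/81 + 5*3**(1/3)*x**3/2187 - 10*3**(1/3)*x**4/19683 + 22*3**(1/3)*x**5/177147 + O(x**6)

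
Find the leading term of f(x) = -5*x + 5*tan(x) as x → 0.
5*x**3/3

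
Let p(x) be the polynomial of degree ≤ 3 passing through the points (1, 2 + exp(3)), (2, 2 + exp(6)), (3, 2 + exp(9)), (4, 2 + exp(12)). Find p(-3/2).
-105*exp(12)/16 - 495*exp(6)/16 + 2 + 231*exp(3)/16 + 385*exp(9)/16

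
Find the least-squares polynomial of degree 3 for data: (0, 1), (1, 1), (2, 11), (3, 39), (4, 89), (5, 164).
25/21 + (-643/126)x + (295/84)x² + (29/36)x³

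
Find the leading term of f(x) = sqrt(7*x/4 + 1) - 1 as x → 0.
7*x/8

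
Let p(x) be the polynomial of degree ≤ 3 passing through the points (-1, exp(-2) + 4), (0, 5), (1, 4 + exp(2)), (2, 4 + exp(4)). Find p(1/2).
(-1 + (-exp(4) + 9*exp(2) + 73)*exp(2))*exp(-2)/16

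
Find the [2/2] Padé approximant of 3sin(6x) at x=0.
18*x/(6*x**2 + 1)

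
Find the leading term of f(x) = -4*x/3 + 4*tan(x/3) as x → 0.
4*x**3/81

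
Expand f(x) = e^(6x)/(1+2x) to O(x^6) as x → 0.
1 + 4*x + 10*x**2 + 16*x**3 + 22*x**4 + 104*x**5/5 + O(x**6)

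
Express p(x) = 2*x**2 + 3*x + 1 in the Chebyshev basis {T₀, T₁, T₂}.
(2)T₀ + (3)T₁ + T₂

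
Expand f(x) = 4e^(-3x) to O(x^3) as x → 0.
4 - 12*x + 18*x**2 + O(x**3)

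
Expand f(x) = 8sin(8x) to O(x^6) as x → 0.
64*x - 2048*x**3/3 + 32768*x**5/15 + O(x**6)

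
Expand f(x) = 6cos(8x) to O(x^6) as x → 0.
6 - 192*x**2 + 1024*x**4 + O(x**6)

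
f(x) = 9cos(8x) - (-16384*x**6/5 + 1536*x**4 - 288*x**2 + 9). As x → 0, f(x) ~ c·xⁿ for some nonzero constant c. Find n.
8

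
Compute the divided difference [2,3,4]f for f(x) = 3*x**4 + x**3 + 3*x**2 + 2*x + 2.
177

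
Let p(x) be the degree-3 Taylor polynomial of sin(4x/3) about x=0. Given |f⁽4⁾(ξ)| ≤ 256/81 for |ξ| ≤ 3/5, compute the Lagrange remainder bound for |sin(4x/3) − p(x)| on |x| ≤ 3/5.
32/1875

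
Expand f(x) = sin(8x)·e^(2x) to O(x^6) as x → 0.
8*x + 16*x**2 - 208*x**3/3 - 160*x**4 + 1616*x**5/15 + O(x**6)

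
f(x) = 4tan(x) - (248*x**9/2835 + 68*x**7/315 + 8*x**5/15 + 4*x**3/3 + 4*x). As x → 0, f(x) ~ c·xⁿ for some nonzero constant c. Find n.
11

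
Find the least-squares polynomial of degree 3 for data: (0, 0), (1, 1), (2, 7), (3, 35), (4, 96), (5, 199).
19/63 + (-29/189)x + (-265/126)x² + (109/54)x³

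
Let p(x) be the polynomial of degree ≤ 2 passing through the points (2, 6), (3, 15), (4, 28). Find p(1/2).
0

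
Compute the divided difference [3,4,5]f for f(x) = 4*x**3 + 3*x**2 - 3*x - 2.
51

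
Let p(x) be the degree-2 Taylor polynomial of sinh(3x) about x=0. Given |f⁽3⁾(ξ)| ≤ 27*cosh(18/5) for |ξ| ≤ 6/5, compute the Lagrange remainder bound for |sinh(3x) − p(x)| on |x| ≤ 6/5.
972*cosh(18/5)/125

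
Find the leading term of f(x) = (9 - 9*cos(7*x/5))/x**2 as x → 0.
441/50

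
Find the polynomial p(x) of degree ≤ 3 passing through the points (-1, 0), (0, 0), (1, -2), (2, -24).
-3*x**3 - x**2 + 2*x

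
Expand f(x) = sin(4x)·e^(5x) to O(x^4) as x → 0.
4*x + 20*x**2 + 118*x**3/3 + O(x**4)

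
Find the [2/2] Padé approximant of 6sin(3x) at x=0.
18*x/(3*x**2/2 + 1)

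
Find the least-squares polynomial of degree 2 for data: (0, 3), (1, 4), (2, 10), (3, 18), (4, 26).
87/35 + (10/7)x + (8/7)x²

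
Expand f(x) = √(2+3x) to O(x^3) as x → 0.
sqrt(2) + 3*sqrt(2)*x/4 - 9*sqrt(2)*x**2/32 + O(x**3)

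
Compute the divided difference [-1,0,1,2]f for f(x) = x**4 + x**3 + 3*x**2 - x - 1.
3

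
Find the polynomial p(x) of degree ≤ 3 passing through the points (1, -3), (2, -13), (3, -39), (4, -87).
-x**3 - 2*x**2 + 3*x - 3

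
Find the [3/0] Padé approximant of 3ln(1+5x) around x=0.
5*x*(50*x**2 - 15*x + 6)/2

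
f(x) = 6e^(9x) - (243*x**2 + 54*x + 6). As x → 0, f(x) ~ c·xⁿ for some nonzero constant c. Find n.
3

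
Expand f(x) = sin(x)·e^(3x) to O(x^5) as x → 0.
x + 3*x**2 + 13*x**3/3 + 4*x**4 + O(x**5)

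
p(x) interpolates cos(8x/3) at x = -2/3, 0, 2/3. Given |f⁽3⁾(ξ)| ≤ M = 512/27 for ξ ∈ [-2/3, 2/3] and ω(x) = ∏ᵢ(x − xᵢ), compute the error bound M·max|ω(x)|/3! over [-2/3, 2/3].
4096*sqrt(3)/19683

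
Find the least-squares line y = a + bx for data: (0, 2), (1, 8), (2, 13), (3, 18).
a = 23/10, b = 53/10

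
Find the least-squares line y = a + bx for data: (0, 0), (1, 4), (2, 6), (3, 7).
a = 4/5, b = 23/10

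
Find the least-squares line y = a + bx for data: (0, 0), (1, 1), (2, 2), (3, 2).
a = 1/5, b = 7/10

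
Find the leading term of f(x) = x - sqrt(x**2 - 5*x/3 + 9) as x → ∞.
5/6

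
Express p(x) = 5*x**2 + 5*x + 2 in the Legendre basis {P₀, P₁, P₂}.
(11/3)P₀ + (5)P₁ + (10/3)P₂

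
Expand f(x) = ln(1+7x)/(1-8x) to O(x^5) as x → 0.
7*x + 63*x**2/2 + 1099*x**3/3 + 27965*x**4/12 + O(x**5)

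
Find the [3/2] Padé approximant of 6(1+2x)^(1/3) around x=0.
(112*x**3/135 + 56*x**2/5 + 84*x/5 + 6)/(8*x**2/9 + 32*x/15 + 1)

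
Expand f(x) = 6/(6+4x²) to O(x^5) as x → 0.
1 - 2*x**2/3 + 4*x**4/9 + O(x**5)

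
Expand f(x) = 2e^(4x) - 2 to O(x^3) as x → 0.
8*x + 16*x**2 + O(x**3)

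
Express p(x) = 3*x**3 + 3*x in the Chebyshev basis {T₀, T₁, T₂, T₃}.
(21/4)T₁ + (3/4)T₃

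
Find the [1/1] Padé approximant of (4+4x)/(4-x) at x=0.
(x + 1)/(1 - x/4)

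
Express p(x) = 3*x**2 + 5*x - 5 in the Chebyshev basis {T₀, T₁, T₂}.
(-7/2)T₀ + (5)T₁ + (3/2)T₂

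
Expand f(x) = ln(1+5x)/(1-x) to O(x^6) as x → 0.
5*x - 15*x**2/2 + 205*x**3/6 - 1465*x**4/12 + 6035*x**5/12 + O(x**6)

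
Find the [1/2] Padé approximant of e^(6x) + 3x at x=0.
(7*x + 1)/(1 - 2*x)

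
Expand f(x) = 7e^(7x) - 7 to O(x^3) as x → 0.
49*x + 343*x**2/2 + O(x**3)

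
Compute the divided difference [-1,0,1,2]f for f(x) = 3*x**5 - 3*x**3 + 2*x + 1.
12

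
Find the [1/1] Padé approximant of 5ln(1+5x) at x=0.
25*x/(5*x/2 + 1)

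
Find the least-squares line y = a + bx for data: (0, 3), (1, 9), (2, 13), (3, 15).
a = 4, b = 4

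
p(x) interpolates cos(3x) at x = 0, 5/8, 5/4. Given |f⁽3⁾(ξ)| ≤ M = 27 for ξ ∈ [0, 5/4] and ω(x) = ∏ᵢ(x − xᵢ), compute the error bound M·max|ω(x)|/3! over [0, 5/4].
125*sqrt(3)/512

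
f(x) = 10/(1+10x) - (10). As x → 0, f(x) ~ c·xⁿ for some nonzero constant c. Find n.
1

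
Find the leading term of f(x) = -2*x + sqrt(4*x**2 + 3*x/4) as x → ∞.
3/16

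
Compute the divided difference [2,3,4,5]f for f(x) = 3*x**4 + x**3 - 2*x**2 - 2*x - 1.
43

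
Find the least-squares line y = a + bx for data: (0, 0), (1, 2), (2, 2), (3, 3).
a = 2/5, b = 9/10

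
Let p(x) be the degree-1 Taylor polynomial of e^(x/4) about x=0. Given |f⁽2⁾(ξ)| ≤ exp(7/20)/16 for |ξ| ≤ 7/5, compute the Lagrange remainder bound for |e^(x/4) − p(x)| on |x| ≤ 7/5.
49*exp(7/20)/800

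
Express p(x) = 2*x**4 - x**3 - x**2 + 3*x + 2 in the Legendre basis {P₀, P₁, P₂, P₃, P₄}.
(31/15)P₀ + (12/5)P₁ + (10/21)P₂ + (-2/5)P₃ + (16/35)P₄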